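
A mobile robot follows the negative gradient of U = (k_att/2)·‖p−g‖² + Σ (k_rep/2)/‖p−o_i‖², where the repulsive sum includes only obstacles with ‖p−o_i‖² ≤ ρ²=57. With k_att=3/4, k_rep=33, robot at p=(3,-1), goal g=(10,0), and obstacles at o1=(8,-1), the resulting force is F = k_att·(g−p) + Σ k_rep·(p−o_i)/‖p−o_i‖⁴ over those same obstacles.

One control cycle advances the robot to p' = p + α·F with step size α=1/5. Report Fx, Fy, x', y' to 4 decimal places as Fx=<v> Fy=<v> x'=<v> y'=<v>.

F_att = 3/4·(g−p) = 3/4·(7,1) = (5.2500,0.7500)
o1: d²=25 ≤ ρ²=57; F_rep = 33·(-5,0)/25² = (-0.2640,0.0000)
F = F_att + ΣF_rep = (4.9860,0.7500)
p' = p + 1/5·F = (3.9972,-0.8500)

Fx=4.9860 Fy=0.7500 x'=3.9972 y'=-0.8500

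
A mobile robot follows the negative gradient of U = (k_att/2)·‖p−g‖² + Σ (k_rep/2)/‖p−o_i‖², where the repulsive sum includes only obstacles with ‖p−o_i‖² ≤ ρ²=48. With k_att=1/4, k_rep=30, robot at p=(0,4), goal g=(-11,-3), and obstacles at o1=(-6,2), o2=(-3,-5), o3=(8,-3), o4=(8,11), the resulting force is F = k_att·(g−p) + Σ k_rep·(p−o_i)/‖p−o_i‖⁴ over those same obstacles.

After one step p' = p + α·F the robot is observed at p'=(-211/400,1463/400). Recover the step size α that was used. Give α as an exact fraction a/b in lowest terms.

F_att = 1/4·(g−p) = 1/4·(-11,-7) = (-2.7500,-1.7500)
o1: d²=40 ≤ ρ²=48; F_rep = 30·(6,2)/40² = (0.1125,0.0375)
o2: d²=90 > ρ²=48 → inactive
o3: d²=113 > ρ²=48 → inactive
o4: d²=113 > ρ²=48 → inactive
F = F_att + ΣF_rep = (-2.6375,-1.7125)
Δp = p'−p = (-0.5275,-0.3425); α = Δx/Fx = (-211/400) / (-211/80) = 1/5
check: Δy/Fy = (-137/400) / (-137/80) = 1/5 ✓

α = 1/5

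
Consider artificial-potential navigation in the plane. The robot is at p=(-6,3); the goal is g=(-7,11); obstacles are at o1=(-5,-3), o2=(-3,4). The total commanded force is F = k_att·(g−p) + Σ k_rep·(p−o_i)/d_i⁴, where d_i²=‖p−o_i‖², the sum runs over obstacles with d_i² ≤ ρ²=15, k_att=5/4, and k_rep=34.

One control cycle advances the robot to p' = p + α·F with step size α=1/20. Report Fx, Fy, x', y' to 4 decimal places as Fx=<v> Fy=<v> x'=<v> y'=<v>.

Fx=-2.2700 Fy=9.6600 x'=-6.1135 y'=3.4830

F_att = 5/4·(g−p) = 5/4·(-1,8) = (-1.2500,10.0000)
o1: d²=37 > ρ²=15 → inactive
o2: d²=10 ≤ ρ²=15; F_rep = 34·(-3,-1)/10² = (-1.0200,-0.3400)
F = F_att + ΣF_rep = (-2.2700,9.6600)
p' = p + 1/20·F = (-6.1135,3.4830)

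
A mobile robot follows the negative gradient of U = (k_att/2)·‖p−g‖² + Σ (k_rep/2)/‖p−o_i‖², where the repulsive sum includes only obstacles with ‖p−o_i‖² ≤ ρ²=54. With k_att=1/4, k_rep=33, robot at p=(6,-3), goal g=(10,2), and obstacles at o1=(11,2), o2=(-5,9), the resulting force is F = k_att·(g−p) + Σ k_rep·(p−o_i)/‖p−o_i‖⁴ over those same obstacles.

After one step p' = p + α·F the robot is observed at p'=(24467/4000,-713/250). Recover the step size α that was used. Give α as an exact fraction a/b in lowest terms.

α = 1/8

F_att = 1/4·(g−p) = 1/4·(4,5) = (1.0000,1.2500)
o1: d²=50 ≤ ρ²=54; F_rep = 33·(-5,-5)/50² = (-0.0660,-0.0660)
o2: d²=265 > ρ²=54 → inactive
F = F_att + ΣF_rep = (0.9340,1.1840)
Δp = p'−p = (0.1168,0.1480); α = Δx/Fx = (467/4000) / (467/500) = 1/8
check: Δy/Fy = (37/250) / (148/125) = 1/8 ✓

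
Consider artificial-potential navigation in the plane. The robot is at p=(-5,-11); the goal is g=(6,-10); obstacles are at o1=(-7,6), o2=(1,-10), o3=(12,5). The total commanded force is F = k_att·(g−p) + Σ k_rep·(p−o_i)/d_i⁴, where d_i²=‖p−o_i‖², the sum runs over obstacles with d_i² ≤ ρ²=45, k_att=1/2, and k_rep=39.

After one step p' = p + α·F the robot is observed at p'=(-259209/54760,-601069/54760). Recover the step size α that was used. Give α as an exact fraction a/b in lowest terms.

α = 1/20

F_att = 1/2·(g−p) = 1/2·(11,1) = (5.5000,0.5000)
o1: d²=293 > ρ²=45 → inactive
o2: d²=37 ≤ ρ²=45; F_rep = 39·(-6,-1)/37² = (-0.1709,-0.0285)
o3: d²=545 > ρ²=45 → inactive
F = F_att + ΣF_rep = (5.3291,0.4715)
Δp = p'−p = (0.2665,0.0236); α = Δx/Fx = (14591/54760) / (14591/2738) = 1/20
check: Δy/Fy = (1291/54760) / (1291/2738) = 1/20 ✓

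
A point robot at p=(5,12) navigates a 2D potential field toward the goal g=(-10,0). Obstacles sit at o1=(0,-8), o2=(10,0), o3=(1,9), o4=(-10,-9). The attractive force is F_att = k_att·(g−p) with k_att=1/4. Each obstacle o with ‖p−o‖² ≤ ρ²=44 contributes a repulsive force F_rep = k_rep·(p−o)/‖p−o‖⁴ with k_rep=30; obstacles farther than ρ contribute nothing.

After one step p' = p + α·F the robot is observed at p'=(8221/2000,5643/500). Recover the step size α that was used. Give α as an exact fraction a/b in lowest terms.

F_att = 1/4·(g−p) = 1/4·(-15,-12) = (-3.7500,-3.0000)
o1: d²=425 > ρ²=44 → inactive
o2: d²=169 > ρ²=44 → inactive
o3: d²=25 ≤ ρ²=44; F_rep = 30·(4,3)/25² = (0.1920,0.1440)
o4: d²=666 > ρ²=44 → inactive
F = F_att + ΣF_rep = (-3.5580,-2.8560)
Δp = p'−p = (-0.8895,-0.7140); α = Δx/Fx = (-1779/2000) / (-1779/500) = 1/4
check: Δy/Fy = (-357/500) / (-357/125) = 1/4 ✓

α = 1/4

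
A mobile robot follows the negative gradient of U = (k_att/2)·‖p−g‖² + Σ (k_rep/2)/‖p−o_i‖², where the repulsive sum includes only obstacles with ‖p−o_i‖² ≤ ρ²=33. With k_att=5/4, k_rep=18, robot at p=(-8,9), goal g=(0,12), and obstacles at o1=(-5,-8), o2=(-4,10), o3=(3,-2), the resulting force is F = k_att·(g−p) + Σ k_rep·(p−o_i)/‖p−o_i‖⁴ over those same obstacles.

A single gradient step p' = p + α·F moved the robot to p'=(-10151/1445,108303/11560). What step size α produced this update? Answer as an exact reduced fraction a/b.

F_att = 5/4·(g−p) = 5/4·(8,3) = (10.0000,3.7500)
o1: d²=298 > ρ²=33 → inactive
o2: d²=17 ≤ ρ²=33; F_rep = 18·(-4,-1)/17² = (-0.2491,-0.0623)
o3: d²=242 > ρ²=33 → inactive
F = F_att + ΣF_rep = (9.7509,3.6877)
Δp = p'−p = (0.9751,0.3688); α = Δx/Fx = (1409/1445) / (2818/289) = 1/10
check: Δy/Fy = (4263/11560) / (4263/1156) = 1/10 ✓

α = 1/10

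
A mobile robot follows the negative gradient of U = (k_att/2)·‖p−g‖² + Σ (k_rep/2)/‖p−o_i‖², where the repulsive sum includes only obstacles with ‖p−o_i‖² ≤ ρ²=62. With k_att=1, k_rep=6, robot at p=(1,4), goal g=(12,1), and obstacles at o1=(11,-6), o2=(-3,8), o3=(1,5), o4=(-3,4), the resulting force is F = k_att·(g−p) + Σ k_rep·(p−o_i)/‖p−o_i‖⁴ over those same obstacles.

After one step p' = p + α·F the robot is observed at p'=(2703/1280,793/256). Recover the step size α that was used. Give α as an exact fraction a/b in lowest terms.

α = 1/10

F_att = 1·(g−p) = 1·(11,-3) = (11.0000,-3.0000)
o1: d²=200 > ρ²=62 → inactive
o2: d²=32 ≤ ρ²=62; F_rep = 6·(4,-4)/32² = (0.0234,-0.0234)
o3: d²=1 ≤ ρ²=62; F_rep = 6·(0,-1)/1² = (0.0000,-6.0000)
o4: d²=16 ≤ ρ²=62; F_rep = 6·(4,0)/16² = (0.0938,0.0000)
F = F_att + ΣF_rep = (11.1172,-9.0234)
Δp = p'−p = (1.1117,-0.9023); α = Δx/Fx = (1423/1280) / (1423/128) = 1/10
check: Δy/Fy = (-231/256) / (-1155/128) = 1/10 ✓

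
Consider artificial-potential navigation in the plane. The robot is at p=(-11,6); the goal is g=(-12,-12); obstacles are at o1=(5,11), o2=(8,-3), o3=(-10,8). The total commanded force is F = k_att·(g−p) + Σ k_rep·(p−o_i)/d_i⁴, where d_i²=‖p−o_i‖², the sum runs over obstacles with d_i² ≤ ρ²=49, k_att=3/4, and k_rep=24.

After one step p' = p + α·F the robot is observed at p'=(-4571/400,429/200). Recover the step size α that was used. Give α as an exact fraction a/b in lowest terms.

F_att = 3/4·(g−p) = 3/4·(-1,-18) = (-0.7500,-13.5000)
o1: d²=281 > ρ²=49 → inactive
o2: d²=442 > ρ²=49 → inactive
o3: d²=5 ≤ ρ²=49; F_rep = 24·(-1,-2)/5² = (-0.9600,-1.9200)
F = F_att + ΣF_rep = (-1.7100,-15.4200)
Δp = p'−p = (-0.4275,-3.8550); α = Δx/Fx = (-171/400) / (-171/100) = 1/4
check: Δy/Fy = (-771/200) / (-771/50) = 1/4 ✓

α = 1/4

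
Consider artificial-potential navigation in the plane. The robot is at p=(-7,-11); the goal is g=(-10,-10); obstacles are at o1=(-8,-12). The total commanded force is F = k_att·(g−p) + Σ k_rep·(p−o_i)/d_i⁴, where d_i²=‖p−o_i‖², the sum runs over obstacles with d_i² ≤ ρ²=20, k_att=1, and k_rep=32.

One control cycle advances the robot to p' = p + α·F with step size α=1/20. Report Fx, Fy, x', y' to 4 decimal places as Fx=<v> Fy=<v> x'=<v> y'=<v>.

F_att = 1·(g−p) = 1·(-3,1) = (-3.0000,1.0000)
o1: d²=2 ≤ ρ²=20; F_rep = 32·(1,1)/2² = (8.0000,8.0000)
F = F_att + ΣF_rep = (5.0000,9.0000)
p' = p + 1/20·F = (-6.7500,-10.5500)

Fx=5.0000 Fy=9.0000 x'=-6.7500 y'=-10.5500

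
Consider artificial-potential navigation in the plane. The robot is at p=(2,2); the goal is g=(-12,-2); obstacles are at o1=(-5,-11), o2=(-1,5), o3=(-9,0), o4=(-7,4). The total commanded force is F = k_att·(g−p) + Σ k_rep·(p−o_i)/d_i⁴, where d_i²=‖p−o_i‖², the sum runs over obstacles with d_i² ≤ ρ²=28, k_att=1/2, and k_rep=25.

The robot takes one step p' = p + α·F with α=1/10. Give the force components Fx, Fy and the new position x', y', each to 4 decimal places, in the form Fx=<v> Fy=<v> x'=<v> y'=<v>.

Fx=-6.7685 Fy=-2.2315 x'=1.3231 y'=1.7769

F_att = 1/2·(g−p) = 1/2·(-14,-4) = (-7.0000,-2.0000)
o1: d²=218 > ρ²=28 → inactive
o2: d²=18 ≤ ρ²=28; F_rep = 25·(3,-3)/18² = (0.2315,-0.2315)
o3: d²=125 > ρ²=28 → inactive
o4: d²=85 > ρ²=28 → inactive
F = F_att + ΣF_rep = (-6.7685,-2.2315)
p' = p + 1/10·F = (1.3231,1.7769)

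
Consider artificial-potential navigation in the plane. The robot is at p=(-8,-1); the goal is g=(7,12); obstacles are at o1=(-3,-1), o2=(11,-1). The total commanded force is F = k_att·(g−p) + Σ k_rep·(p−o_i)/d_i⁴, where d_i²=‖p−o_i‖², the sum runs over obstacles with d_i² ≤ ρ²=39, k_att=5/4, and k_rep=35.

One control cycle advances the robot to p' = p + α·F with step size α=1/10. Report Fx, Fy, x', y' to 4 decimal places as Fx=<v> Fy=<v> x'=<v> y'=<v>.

F_att = 5/4·(g−p) = 5/4·(15,13) = (18.7500,16.2500)
o1: d²=25 ≤ ρ²=39; F_rep = 35·(-5,0)/25² = (-0.2800,0.0000)
o2: d²=361 > ρ²=39 → inactive
F = F_att + ΣF_rep = (18.4700,16.2500)
p' = p + 1/10·F = (-6.1530,0.6250)

Fx=18.4700 Fy=16.2500 x'=-6.1530 y'=0.6250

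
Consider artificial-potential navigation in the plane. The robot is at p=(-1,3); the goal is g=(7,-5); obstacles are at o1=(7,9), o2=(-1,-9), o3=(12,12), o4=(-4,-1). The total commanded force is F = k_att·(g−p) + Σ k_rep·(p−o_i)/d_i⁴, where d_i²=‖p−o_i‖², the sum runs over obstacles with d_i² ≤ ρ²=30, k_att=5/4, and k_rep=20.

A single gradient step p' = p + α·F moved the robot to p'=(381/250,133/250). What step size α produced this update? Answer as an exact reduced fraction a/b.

F_att = 5/4·(g−p) = 5/4·(8,-8) = (10.0000,-10.0000)
o1: d²=100 > ρ²=30 → inactive
o2: d²=144 > ρ²=30 → inactive
o3: d²=250 > ρ²=30 → inactive
o4: d²=25 ≤ ρ²=30; F_rep = 20·(3,4)/25² = (0.0960,0.1280)
F = F_att + ΣF_rep = (10.0960,-9.8720)
Δp = p'−p = (2.5240,-2.4680); α = Δx/Fx = (631/250) / (1262/125) = 1/4
check: Δy/Fy = (-617/250) / (-1234/125) = 1/4 ✓

α = 1/4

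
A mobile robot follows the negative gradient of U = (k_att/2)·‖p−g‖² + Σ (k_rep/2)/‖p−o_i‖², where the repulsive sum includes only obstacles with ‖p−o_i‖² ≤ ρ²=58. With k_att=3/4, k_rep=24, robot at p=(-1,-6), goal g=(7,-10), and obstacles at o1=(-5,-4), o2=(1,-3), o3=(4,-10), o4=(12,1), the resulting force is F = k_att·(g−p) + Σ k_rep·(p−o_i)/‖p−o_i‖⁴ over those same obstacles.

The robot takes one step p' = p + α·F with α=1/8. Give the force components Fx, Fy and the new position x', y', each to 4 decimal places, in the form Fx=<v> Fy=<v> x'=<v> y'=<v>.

F_att = 3/4·(g−p) = 3/4·(8,-4) = (6.0000,-3.0000)
o1: d²=20 ≤ ρ²=58; F_rep = 24·(4,-2)/20² = (0.2400,-0.1200)
o2: d²=13 ≤ ρ²=58; F_rep = 24·(-2,-3)/13² = (-0.2840,-0.4260)
o3: d²=41 ≤ ρ²=58; F_rep = 24·(-5,4)/41² = (-0.0714,0.0571)
o4: d²=218 > ρ²=58 → inactive
F = F_att + ΣF_rep = (5.8846,-3.4889)
p' = p + 1/8·F = (-0.2644,-6.4361)

Fx=5.8846 Fy=-3.4889 x'=-0.2644 y'=-6.4361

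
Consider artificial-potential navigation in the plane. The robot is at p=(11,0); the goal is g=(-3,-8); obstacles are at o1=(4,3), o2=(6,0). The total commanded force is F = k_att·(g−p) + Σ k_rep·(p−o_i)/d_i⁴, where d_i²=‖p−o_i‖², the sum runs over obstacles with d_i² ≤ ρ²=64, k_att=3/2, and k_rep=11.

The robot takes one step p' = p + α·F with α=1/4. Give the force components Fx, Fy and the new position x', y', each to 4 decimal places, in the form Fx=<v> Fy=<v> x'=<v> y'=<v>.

Fx=-20.8891 Fy=-12.0098 x'=5.7777 y'=-3.0025

F_att = 3/2·(g−p) = 3/2·(-14,-8) = (-21.0000,-12.0000)
o1: d²=58 ≤ ρ²=64; F_rep = 11·(7,-3)/58² = (0.0229,-0.0098)
o2: d²=25 ≤ ρ²=64; F_rep = 11·(5,0)/25² = (0.0880,0.0000)
F = F_att + ΣF_rep = (-20.8891,-12.0098)
p' = p + 1/4·F = (5.7777,-3.0025)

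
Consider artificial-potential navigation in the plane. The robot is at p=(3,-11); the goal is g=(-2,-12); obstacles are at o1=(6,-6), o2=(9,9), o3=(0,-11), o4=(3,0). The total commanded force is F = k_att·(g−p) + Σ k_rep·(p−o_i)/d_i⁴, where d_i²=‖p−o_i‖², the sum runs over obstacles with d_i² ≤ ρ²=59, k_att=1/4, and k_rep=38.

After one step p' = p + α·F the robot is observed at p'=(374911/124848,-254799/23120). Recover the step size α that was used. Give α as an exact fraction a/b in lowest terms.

F_att = 1/4·(g−p) = 1/4·(-5,-1) = (-1.2500,-0.2500)
o1: d²=34 ≤ ρ²=59; F_rep = 38·(-3,-5)/34² = (-0.0986,-0.1644)
o2: d²=436 > ρ²=59 → inactive
o3: d²=9 ≤ ρ²=59; F_rep = 38·(3,0)/9² = (1.4074,0.0000)
o4: d²=121 > ρ²=59 → inactive
F = F_att + ΣF_rep = (0.0588,-0.4144)
Δp = p'−p = (0.0029,-0.0207); α = Δx/Fx = (367/124848) / (1835/31212) = 1/20
check: Δy/Fy = (-479/23120) / (-479/1156) = 1/20 ✓

α = 1/20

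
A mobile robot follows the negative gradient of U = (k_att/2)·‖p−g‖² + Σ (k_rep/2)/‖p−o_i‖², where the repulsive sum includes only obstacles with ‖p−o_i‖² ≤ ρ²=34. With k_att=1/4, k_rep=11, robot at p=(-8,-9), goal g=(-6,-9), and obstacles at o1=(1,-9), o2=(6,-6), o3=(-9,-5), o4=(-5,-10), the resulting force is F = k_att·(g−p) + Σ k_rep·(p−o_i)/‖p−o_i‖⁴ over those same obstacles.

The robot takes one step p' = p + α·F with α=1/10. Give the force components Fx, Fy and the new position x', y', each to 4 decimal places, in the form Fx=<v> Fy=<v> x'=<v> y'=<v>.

F_att = 1/4·(g−p) = 1/4·(2,0) = (0.5000,0.0000)
o1: d²=81 > ρ²=34 → inactive
o2: d²=205 > ρ²=34 → inactive
o3: d²=17 ≤ ρ²=34; F_rep = 11·(1,-4)/17² = (0.0381,-0.1522)
o4: d²=10 ≤ ρ²=34; F_rep = 11·(-3,1)/10² = (-0.3300,0.1100)
F = F_att + ΣF_rep = (0.2081,-0.0422)
p' = p + 1/10·F = (-7.9792,-9.0042)

Fx=0.2081 Fy=-0.0422 x'=-7.9792 y'=-9.0042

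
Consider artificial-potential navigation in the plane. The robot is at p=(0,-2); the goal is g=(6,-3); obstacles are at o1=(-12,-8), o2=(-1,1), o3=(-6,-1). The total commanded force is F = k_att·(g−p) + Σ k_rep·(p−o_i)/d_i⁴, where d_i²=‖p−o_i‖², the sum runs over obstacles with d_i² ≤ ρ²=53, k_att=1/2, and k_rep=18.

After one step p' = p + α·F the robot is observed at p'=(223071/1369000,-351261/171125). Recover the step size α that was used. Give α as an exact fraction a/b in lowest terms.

α = 1/20

F_att = 1/2·(g−p) = 1/2·(6,-1) = (3.0000,-0.5000)
o1: d²=180 > ρ²=53 → inactive
o2: d²=10 ≤ ρ²=53; F_rep = 18·(1,-3)/10² = (0.1800,-0.5400)
o3: d²=37 ≤ ρ²=53; F_rep = 18·(6,-1)/37² = (0.0789,-0.0131)
F = F_att + ΣF_rep = (3.2589,-1.0531)
Δp = p'−p = (0.1629,-0.0527); α = Δx/Fx = (223071/1369000) / (223071/68450) = 1/20
check: Δy/Fy = (-9011/171125) / (-36044/34225) = 1/20 ✓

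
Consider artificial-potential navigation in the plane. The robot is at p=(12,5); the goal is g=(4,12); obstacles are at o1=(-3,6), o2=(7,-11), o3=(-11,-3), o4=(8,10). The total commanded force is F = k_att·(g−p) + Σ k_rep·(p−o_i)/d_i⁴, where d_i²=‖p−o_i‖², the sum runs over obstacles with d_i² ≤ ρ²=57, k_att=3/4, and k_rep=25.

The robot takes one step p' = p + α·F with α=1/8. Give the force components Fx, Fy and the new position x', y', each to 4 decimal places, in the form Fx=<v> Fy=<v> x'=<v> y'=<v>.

F_att = 3/4·(g−p) = 3/4·(-8,7) = (-6.0000,5.2500)
o1: d²=226 > ρ²=57 → inactive
o2: d²=281 > ρ²=57 → inactive
o3: d²=593 > ρ²=57 → inactive
o4: d²=41 ≤ ρ²=57; F_rep = 25·(4,-5)/41² = (0.0595,-0.0744)
F = F_att + ΣF_rep = (-5.9405,5.1756)
p' = p + 1/8·F = (11.2574,5.6470)

Fx=-5.9405 Fy=5.1756 x'=11.2574 y'=5.6470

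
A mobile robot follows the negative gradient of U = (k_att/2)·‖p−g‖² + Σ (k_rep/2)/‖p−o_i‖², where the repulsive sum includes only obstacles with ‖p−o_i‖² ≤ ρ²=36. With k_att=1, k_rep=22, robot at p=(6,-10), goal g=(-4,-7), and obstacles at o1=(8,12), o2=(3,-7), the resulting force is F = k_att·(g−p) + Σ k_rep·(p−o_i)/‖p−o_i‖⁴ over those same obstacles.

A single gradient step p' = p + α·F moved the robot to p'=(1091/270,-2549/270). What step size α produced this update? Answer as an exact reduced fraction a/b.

F_att = 1·(g−p) = 1·(-10,3) = (-10.0000,3.0000)
o1: d²=488 > ρ²=36 → inactive
o2: d²=18 ≤ ρ²=36; F_rep = 22·(3,-3)/18² = (0.2037,-0.2037)
F = F_att + ΣF_rep = (-9.7963,2.7963)
Δp = p'−p = (-1.9593,0.5593); α = Δx/Fx = (-529/270) / (-529/54) = 1/5
check: Δy/Fy = (151/270) / (151/54) = 1/5 ✓

α = 1/5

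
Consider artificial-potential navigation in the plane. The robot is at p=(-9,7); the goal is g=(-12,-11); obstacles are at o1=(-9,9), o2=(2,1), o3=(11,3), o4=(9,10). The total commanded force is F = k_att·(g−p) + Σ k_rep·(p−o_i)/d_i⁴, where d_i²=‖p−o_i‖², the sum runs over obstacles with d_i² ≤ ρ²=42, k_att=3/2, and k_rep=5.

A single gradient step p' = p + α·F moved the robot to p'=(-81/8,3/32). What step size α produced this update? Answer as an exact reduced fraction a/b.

F_att = 3/2·(g−p) = 3/2·(-3,-18) = (-4.5000,-27.0000)
o1: d²=4 ≤ ρ²=42; F_rep = 5·(0,-2)/4² = (0.0000,-0.6250)
o2: d²=157 > ρ²=42 → inactive
o3: d²=416 > ρ²=42 → inactive
o4: d²=333 > ρ²=42 → inactive
F = F_att + ΣF_rep = (-4.5000,-27.6250)
Δp = p'−p = (-1.1250,-6.9062); α = Δx/Fx = (-9/8) / (-9/2) = 1/4
check: Δy/Fy = (-221/32) / (-221/8) = 1/4 ✓

α = 1/4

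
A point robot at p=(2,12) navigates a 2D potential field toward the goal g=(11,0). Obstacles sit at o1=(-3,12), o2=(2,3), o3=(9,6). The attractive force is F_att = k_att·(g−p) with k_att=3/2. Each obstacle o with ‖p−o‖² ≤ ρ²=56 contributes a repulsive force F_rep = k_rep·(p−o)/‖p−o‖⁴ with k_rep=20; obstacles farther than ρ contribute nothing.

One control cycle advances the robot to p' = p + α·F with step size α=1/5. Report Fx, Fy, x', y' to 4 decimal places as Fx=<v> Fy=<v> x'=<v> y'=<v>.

F_att = 3/2·(g−p) = 3/2·(9,-12) = (13.5000,-18.0000)
o1: d²=25 ≤ ρ²=56; F_rep = 20·(5,0)/25² = (0.1600,0.0000)
o2: d²=81 > ρ²=56 → inactive
o3: d²=85 > ρ²=56 → inactive
F = F_att + ΣF_rep = (13.6600,-18.0000)
p' = p + 1/5·F = (4.7320,8.4000)

Fx=13.6600 Fy=-18.0000 x'=4.7320 y'=8.4000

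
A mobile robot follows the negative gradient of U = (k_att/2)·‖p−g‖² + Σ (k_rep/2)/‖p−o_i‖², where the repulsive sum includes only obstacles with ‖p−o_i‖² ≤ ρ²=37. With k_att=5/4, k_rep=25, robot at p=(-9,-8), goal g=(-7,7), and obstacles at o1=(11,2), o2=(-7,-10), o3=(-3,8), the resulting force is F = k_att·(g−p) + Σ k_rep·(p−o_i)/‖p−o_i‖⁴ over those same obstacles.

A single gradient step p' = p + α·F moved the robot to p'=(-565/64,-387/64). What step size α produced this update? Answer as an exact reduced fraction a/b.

F_att = 5/4·(g−p) = 5/4·(2,15) = (2.5000,18.7500)
o1: d²=500 > ρ²=37 → inactive
o2: d²=8 ≤ ρ²=37; F_rep = 25·(-2,2)/8² = (-0.7812,0.7812)
o3: d²=292 > ρ²=37 → inactive
F = F_att + ΣF_rep = (1.7188,19.5312)
Δp = p'−p = (0.1719,1.9531); α = Δx/Fx = (11/64) / (55/32) = 1/10
check: Δy/Fy = (125/64) / (625/32) = 1/10 ✓

α = 1/10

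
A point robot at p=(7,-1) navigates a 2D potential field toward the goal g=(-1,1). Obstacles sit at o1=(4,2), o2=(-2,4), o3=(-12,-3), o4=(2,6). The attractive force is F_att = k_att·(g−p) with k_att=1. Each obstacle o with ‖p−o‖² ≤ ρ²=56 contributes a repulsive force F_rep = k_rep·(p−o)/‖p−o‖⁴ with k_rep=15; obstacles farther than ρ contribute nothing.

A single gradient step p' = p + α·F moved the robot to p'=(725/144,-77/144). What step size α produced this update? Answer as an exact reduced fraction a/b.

F_att = 1·(g−p) = 1·(-8,2) = (-8.0000,2.0000)
o1: d²=18 ≤ ρ²=56; F_rep = 15·(3,-3)/18² = (0.1389,-0.1389)
o2: d²=106 > ρ²=56 → inactive
o3: d²=365 > ρ²=56 → inactive
o4: d²=74 > ρ²=56 → inactive
F = F_att + ΣF_rep = (-7.8611,1.8611)
Δp = p'−p = (-1.9653,0.4653); α = Δx/Fx = (-283/144) / (-283/36) = 1/4
check: Δy/Fy = (67/144) / (67/36) = 1/4 ✓

α = 1/4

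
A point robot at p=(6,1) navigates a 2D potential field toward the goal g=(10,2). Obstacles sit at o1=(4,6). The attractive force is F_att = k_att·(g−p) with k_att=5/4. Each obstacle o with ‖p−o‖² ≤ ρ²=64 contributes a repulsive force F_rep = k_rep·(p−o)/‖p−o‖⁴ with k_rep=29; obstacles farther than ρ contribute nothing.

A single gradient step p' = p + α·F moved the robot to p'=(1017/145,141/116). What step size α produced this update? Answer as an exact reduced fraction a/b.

α = 1/5

F_att = 5/4·(g−p) = 5/4·(4,1) = (5.0000,1.2500)
o1: d²=29 ≤ ρ²=64; F_rep = 29·(2,-5)/29² = (0.0690,-0.1724)
F = F_att + ΣF_rep = (5.0690,1.0776)
Δp = p'−p = (1.0138,0.2155); α = Δx/Fx = (147/145) / (147/29) = 1/5
check: Δy/Fy = (25/116) / (125/116) = 1/5 ✓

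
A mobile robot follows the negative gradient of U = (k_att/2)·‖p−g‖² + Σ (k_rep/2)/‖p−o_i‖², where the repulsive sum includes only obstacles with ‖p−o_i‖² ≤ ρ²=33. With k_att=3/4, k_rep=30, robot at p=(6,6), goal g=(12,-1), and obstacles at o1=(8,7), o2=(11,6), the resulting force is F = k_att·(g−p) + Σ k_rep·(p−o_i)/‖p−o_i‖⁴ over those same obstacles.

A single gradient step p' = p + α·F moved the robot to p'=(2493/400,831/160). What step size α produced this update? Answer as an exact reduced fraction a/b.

F_att = 3/4·(g−p) = 3/4·(6,-7) = (4.5000,-5.2500)
o1: d²=5 ≤ ρ²=33; F_rep = 30·(-2,-1)/5² = (-2.4000,-1.2000)
o2: d²=25 ≤ ρ²=33; F_rep = 30·(-5,0)/25² = (-0.2400,0.0000)
F = F_att + ΣF_rep = (1.8600,-6.4500)
Δp = p'−p = (0.2325,-0.8063); α = Δx/Fx = (93/400) / (93/50) = 1/8
check: Δy/Fy = (-129/160) / (-129/20) = 1/8 ✓

α = 1/8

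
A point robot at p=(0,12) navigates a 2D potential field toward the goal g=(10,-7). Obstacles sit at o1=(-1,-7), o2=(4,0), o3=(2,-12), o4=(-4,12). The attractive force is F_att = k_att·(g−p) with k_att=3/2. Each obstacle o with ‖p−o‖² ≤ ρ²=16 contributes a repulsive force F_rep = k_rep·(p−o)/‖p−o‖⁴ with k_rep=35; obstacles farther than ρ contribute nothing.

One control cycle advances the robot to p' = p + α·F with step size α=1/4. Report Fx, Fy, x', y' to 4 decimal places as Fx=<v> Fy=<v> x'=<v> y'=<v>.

Fx=15.5469 Fy=-28.5000 x'=3.8867 y'=4.8750

F_att = 3/2·(g−p) = 3/2·(10,-19) = (15.0000,-28.5000)
o1: d²=362 > ρ²=16 → inactive
o2: d²=160 > ρ²=16 → inactive
o3: d²=580 > ρ²=16 → inactive
o4: d²=16 ≤ ρ²=16; F_rep = 35·(4,0)/16² = (0.5469,0.0000)
F = F_att + ΣF_rep = (15.5469,-28.5000)
p' = p + 1/4·F = (3.8867,4.8750)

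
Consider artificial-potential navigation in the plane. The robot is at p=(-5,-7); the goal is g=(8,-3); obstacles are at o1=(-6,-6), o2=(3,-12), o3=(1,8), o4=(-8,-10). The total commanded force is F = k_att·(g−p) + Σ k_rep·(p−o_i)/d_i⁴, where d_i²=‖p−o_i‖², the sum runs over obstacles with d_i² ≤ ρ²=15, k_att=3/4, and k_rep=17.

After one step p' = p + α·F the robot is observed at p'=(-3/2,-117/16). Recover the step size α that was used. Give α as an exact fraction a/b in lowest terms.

F_att = 3/4·(g−p) = 3/4·(13,4) = (9.7500,3.0000)
o1: d²=2 ≤ ρ²=15; F_rep = 17·(1,-1)/2² = (4.2500,-4.2500)
o2: d²=89 > ρ²=15 → inactive
o3: d²=261 > ρ²=15 → inactive
o4: d²=18 > ρ²=15 → inactive
F = F_att + ΣF_rep = (14.0000,-1.2500)
Δp = p'−p = (3.5000,-0.3125); α = Δx/Fx = (7/2) / (14) = 1/4
check: Δy/Fy = (-5/16) / (-5/4) = 1/4 ✓

α = 1/4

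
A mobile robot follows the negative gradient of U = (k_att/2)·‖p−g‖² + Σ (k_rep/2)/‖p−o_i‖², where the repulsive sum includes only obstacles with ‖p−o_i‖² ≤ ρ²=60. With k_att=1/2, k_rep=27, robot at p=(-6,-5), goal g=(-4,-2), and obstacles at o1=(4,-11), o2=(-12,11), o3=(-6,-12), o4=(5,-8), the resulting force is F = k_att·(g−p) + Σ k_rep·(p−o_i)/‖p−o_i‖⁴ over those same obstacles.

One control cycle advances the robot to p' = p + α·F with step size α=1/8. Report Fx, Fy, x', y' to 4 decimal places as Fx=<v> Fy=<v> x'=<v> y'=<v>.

Fx=1.0000 Fy=1.5787 x'=-5.8750 y'=-4.8027

F_att = 1/2·(g−p) = 1/2·(2,3) = (1.0000,1.5000)
o1: d²=136 > ρ²=60 → inactive
o2: d²=292 > ρ²=60 → inactive
o3: d²=49 ≤ ρ²=60; F_rep = 27·(0,7)/49² = (0.0000,0.0787)
o4: d²=130 > ρ²=60 → inactive
F = F_att + ΣF_rep = (1.0000,1.5787)
p' = p + 1/8·F = (-5.8750,-4.8027)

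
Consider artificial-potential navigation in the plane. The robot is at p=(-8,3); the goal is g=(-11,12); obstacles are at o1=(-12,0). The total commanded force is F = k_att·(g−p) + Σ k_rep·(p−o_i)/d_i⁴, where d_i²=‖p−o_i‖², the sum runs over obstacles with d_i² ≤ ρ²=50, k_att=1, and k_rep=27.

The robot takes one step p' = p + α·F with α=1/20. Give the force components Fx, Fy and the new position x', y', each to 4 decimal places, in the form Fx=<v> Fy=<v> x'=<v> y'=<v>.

F_att = 1·(g−p) = 1·(-3,9) = (-3.0000,9.0000)
o1: d²=25 ≤ ρ²=50; F_rep = 27·(4,3)/25² = (0.1728,0.1296)
F = F_att + ΣF_rep = (-2.8272,9.1296)
p' = p + 1/20·F = (-8.1414,3.4565)

Fx=-2.8272 Fy=9.1296 x'=-8.1414 y'=3.4565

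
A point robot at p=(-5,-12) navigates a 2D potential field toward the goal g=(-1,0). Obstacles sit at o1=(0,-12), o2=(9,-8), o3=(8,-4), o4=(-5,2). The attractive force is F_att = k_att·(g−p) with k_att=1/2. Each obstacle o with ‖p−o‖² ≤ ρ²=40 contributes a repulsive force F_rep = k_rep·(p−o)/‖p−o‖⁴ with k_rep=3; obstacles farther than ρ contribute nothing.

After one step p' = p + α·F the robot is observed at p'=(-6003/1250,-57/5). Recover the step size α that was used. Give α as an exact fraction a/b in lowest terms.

F_att = 1/2·(g−p) = 1/2·(4,12) = (2.0000,6.0000)
o1: d²=25 ≤ ρ²=40; F_rep = 3·(-5,0)/25² = (-0.0240,0.0000)
o2: d²=212 > ρ²=40 → inactive
o3: d²=233 > ρ²=40 → inactive
o4: d²=196 > ρ²=40 → inactive
F = F_att + ΣF_rep = (1.9760,6.0000)
Δp = p'−p = (0.1976,0.6000); α = Δx/Fx = (247/1250) / (247/125) = 1/10
check: Δy/Fy = (3/5) / (6) = 1/10 ✓

α = 1/10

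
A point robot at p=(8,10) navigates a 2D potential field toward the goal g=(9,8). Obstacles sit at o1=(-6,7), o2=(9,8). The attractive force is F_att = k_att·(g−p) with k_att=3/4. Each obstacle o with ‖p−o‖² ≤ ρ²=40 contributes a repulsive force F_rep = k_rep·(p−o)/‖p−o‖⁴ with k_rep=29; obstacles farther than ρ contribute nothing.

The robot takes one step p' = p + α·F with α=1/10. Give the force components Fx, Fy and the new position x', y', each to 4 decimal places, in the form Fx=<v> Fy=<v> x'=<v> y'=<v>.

F_att = 3/4·(g−p) = 3/4·(1,-2) = (0.7500,-1.5000)
o1: d²=205 > ρ²=40 → inactive
o2: d²=5 ≤ ρ²=40; F_rep = 29·(-1,2)/5² = (-1.1600,2.3200)
F = F_att + ΣF_rep = (-0.4100,0.8200)
p' = p + 1/10·F = (7.9590,10.0820)

Fx=-0.4100 Fy=0.8200 x'=7.9590 y'=10.0820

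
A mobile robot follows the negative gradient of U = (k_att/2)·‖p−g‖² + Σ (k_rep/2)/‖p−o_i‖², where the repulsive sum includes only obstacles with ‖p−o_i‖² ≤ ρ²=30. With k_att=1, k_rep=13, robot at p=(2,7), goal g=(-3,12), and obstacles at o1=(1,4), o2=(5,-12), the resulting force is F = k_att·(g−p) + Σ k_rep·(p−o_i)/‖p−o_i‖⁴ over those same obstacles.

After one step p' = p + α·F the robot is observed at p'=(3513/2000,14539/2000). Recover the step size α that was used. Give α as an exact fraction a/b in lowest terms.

α = 1/20

F_att = 1·(g−p) = 1·(-5,5) = (-5.0000,5.0000)
o1: d²=10 ≤ ρ²=30; F_rep = 13·(1,3)/10² = (0.1300,0.3900)
o2: d²=370 > ρ²=30 → inactive
F = F_att + ΣF_rep = (-4.8700,5.3900)
Δp = p'−p = (-0.2435,0.2695); α = Δx/Fx = (-487/2000) / (-487/100) = 1/20
check: Δy/Fy = (539/2000) / (539/100) = 1/20 ✓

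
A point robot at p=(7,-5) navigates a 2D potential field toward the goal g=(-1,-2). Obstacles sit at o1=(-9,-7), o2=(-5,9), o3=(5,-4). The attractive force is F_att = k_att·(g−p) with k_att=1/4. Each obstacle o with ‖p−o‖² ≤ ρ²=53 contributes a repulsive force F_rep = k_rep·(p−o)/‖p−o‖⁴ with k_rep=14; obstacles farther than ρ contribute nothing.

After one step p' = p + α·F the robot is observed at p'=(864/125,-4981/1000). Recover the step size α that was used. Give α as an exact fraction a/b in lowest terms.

F_att = 1/4·(g−p) = 1/4·(-8,3) = (-2.0000,0.7500)
o1: d²=260 > ρ²=53 → inactive
o2: d²=340 > ρ²=53 → inactive
o3: d²=5 ≤ ρ²=53; F_rep = 14·(2,-1)/5² = (1.1200,-0.5600)
F = F_att + ΣF_rep = (-0.8800,0.1900)
Δp = p'−p = (-0.0880,0.0190); α = Δx/Fx = (-11/125) / (-22/25) = 1/10
check: Δy/Fy = (19/1000) / (19/100) = 1/10 ✓

α = 1/10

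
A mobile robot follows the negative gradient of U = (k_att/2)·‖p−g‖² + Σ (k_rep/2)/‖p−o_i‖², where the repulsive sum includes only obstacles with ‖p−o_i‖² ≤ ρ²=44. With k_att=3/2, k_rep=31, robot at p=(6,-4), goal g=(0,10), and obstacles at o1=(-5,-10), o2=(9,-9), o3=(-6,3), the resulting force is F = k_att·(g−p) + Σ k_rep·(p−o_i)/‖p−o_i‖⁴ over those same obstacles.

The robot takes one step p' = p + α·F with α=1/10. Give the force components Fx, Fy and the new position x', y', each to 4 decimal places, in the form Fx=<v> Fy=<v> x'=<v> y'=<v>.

F_att = 3/2·(g−p) = 3/2·(-6,14) = (-9.0000,21.0000)
o1: d²=157 > ρ²=44 → inactive
o2: d²=34 ≤ ρ²=44; F_rep = 31·(-3,5)/34² = (-0.0804,0.1341)
o3: d²=193 > ρ²=44 → inactive
F = F_att + ΣF_rep = (-9.0804,21.1341)
p' = p + 1/10·F = (5.0920,-1.8866)

Fx=-9.0804 Fy=21.1341 x'=5.0920 y'=-1.8866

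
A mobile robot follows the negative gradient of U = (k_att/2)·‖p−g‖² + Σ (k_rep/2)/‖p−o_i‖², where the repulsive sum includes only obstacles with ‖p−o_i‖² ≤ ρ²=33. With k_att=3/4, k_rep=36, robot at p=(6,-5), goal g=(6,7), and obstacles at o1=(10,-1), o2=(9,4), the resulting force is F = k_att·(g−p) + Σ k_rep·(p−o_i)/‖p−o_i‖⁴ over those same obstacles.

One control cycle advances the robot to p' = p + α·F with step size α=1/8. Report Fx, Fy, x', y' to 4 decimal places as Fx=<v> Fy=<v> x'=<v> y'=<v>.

Fx=-0.1406 Fy=8.8594 x'=5.9824 y'=-3.8926

F_att = 3/4·(g−p) = 3/4·(0,12) = (0.0000,9.0000)
o1: d²=32 ≤ ρ²=33; F_rep = 36·(-4,-4)/32² = (-0.1406,-0.1406)
o2: d²=90 > ρ²=33 → inactive
F = F_att + ΣF_rep = (-0.1406,8.8594)
p' = p + 1/8·F = (5.9824,-3.8926)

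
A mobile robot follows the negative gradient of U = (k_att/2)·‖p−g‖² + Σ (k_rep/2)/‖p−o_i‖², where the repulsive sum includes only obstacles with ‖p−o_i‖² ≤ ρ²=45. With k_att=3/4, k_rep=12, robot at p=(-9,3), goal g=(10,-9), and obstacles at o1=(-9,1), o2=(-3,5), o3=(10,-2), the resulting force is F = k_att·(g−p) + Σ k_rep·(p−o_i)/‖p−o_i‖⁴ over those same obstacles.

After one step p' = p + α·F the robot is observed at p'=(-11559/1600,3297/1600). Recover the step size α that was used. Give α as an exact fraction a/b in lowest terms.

F_att = 3/4·(g−p) = 3/4·(19,-12) = (14.2500,-9.0000)
o1: d²=4 ≤ ρ²=45; F_rep = 12·(0,2)/4² = (0.0000,1.5000)
o2: d²=40 ≤ ρ²=45; F_rep = 12·(-6,-2)/40² = (-0.0450,-0.0150)
o3: d²=386 > ρ²=45 → inactive
F = F_att + ΣF_rep = (14.2050,-7.5150)
Δp = p'−p = (1.7756,-0.9394); α = Δx/Fx = (2841/1600) / (2841/200) = 1/8
check: Δy/Fy = (-1503/1600) / (-1503/200) = 1/8 ✓

α = 1/8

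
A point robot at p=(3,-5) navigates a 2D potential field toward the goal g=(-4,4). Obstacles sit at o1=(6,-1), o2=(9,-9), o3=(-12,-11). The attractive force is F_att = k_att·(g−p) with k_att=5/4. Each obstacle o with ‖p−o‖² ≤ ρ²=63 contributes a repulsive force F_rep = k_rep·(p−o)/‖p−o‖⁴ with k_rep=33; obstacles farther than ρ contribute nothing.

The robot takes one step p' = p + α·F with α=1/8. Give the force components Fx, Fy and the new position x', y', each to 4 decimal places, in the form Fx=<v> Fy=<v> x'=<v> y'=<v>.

F_att = 5/4·(g−p) = 5/4·(-7,9) = (-8.7500,11.2500)
o1: d²=25 ≤ ρ²=63; F_rep = 33·(-3,-4)/25² = (-0.1584,-0.2112)
o2: d²=52 ≤ ρ²=63; F_rep = 33·(-6,4)/52² = (-0.0732,0.0488)
o3: d²=261 > ρ²=63 → inactive
F = F_att + ΣF_rep = (-8.9816,11.0876)
p' = p + 1/8·F = (1.8773,-3.6140)

Fx=-8.9816 Fy=11.0876 x'=1.8773 y'=-3.6140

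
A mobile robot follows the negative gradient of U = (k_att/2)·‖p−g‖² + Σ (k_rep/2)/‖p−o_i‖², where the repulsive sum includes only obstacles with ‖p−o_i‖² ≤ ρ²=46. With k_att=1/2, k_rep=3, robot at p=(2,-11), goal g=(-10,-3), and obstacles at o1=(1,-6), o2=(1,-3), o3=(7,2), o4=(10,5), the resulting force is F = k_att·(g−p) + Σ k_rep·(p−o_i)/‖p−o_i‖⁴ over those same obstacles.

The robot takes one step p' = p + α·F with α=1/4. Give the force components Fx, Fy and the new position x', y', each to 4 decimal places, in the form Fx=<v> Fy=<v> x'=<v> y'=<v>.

F_att = 1/2·(g−p) = 1/2·(-12,8) = (-6.0000,4.0000)
o1: d²=26 ≤ ρ²=46; F_rep = 3·(1,-5)/26² = (0.0044,-0.0222)
o2: d²=65 > ρ²=46 → inactive
o3: d²=194 > ρ²=46 → inactive
o4: d²=320 > ρ²=46 → inactive
F = F_att + ΣF_rep = (-5.9956,3.9778)
p' = p + 1/4·F = (0.5011,-10.0055)

Fx=-5.9956 Fy=3.9778 x'=0.5011 y'=-10.0055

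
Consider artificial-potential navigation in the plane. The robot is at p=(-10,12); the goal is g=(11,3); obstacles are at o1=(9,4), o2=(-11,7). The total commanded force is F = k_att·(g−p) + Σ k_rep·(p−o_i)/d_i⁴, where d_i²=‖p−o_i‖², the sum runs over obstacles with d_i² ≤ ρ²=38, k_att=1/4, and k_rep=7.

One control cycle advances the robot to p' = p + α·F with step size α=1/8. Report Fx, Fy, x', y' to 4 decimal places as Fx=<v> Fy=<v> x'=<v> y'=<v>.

F_att = 1/4·(g−p) = 1/4·(21,-9) = (5.2500,-2.2500)
o1: d²=425 > ρ²=38 → inactive
o2: d²=26 ≤ ρ²=38; F_rep = 7·(1,5)/26² = (0.0104,0.0518)
F = F_att + ΣF_rep = (5.2604,-2.1982)
p' = p + 1/8·F = (-9.3425,11.7252)

Fx=5.2604 Fy=-2.1982 x'=-9.3425 y'=11.7252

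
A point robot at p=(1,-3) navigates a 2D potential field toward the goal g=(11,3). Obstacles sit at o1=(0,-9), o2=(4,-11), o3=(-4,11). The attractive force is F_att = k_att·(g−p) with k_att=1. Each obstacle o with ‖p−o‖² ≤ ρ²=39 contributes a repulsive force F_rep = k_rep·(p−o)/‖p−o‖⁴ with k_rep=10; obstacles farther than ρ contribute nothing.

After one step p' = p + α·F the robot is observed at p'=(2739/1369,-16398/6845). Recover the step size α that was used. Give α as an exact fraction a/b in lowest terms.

α = 1/10

F_att = 1·(g−p) = 1·(10,6) = (10.0000,6.0000)
o1: d²=37 ≤ ρ²=39; F_rep = 10·(1,6)/37² = (0.0073,0.0438)
o2: d²=73 > ρ²=39 → inactive
o3: d²=221 > ρ²=39 → inactive
F = F_att + ΣF_rep = (10.0073,6.0438)
Δp = p'−p = (1.0007,0.6044); α = Δx/Fx = (1370/1369) / (13700/1369) = 1/10
check: Δy/Fy = (4137/6845) / (8274/1369) = 1/10 ✓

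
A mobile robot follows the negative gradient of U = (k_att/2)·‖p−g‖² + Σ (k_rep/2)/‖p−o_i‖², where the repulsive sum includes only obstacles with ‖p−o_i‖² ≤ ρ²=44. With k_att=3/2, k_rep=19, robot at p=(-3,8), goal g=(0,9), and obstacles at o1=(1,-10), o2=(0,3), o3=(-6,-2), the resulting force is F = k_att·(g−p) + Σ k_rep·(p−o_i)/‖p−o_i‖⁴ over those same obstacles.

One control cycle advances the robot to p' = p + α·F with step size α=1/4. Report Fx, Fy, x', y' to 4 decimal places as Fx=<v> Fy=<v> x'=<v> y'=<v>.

Fx=4.4507 Fy=1.5822 x'=-1.8873 y'=8.3955

F_att = 3/2·(g−p) = 3/2·(3,1) = (4.5000,1.5000)
o1: d²=340 > ρ²=44 → inactive
o2: d²=34 ≤ ρ²=44; F_rep = 19·(-3,5)/34² = (-0.0493,0.0822)
o3: d²=109 > ρ²=44 → inactive
F = F_att + ΣF_rep = (4.4507,1.5822)
p' = p + 1/4·F = (-1.8873,8.3955)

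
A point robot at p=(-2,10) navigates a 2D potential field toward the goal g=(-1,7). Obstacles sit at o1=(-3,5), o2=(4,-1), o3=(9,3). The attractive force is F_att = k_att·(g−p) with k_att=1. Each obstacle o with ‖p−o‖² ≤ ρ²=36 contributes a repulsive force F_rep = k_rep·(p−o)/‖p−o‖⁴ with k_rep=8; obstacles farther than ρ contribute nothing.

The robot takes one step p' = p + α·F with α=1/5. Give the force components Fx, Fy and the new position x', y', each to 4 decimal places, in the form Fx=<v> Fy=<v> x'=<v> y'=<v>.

Fx=1.0118 Fy=-2.9408 x'=-1.7976 y'=9.4118

F_att = 1·(g−p) = 1·(1,-3) = (1.0000,-3.0000)
o1: d²=26 ≤ ρ²=36; F_rep = 8·(1,5)/26² = (0.0118,0.0592)
o2: d²=157 > ρ²=36 → inactive
o3: d²=170 > ρ²=36 → inactive
F = F_att + ΣF_rep = (1.0118,-2.9408)
p' = p + 1/5·F = (-1.7976,9.4118)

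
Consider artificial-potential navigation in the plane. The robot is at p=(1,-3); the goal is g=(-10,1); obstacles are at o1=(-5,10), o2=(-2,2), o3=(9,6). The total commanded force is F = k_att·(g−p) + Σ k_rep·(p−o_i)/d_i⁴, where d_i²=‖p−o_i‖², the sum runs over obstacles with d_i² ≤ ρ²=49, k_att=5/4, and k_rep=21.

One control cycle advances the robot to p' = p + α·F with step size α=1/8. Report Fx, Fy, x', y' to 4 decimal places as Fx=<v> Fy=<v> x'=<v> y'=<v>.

Fx=-13.6955 Fy=4.9092 x'=-0.7119 y'=-2.3864

F_att = 5/4·(g−p) = 5/4·(-11,4) = (-13.7500,5.0000)
o1: d²=205 > ρ²=49 → inactive
o2: d²=34 ≤ ρ²=49; F_rep = 21·(3,-5)/34² = (0.0545,-0.0908)
o3: d²=145 > ρ²=49 → inactive
F = F_att + ΣF_rep = (-13.6955,4.9092)
p' = p + 1/8·F = (-0.7119,-2.3864)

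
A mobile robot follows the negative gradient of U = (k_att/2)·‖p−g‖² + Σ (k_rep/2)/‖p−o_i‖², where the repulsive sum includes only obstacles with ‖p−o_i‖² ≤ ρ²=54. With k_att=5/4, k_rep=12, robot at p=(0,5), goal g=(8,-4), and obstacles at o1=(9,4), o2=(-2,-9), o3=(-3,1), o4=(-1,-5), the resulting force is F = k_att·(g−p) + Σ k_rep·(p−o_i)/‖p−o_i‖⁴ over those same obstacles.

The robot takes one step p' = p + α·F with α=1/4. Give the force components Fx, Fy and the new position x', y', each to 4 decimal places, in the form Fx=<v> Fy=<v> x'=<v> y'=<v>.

Fx=10.0576 Fy=-11.1732 x'=2.5144 y'=2.2067

F_att = 5/4·(g−p) = 5/4·(8,-9) = (10.0000,-11.2500)
o1: d²=82 > ρ²=54 → inactive
o2: d²=200 > ρ²=54 → inactive
o3: d²=25 ≤ ρ²=54; F_rep = 12·(3,4)/25² = (0.0576,0.0768)
o4: d²=101 > ρ²=54 → inactive
F = F_att + ΣF_rep = (10.0576,-11.1732)
p' = p + 1/4·F = (2.5144,2.2067)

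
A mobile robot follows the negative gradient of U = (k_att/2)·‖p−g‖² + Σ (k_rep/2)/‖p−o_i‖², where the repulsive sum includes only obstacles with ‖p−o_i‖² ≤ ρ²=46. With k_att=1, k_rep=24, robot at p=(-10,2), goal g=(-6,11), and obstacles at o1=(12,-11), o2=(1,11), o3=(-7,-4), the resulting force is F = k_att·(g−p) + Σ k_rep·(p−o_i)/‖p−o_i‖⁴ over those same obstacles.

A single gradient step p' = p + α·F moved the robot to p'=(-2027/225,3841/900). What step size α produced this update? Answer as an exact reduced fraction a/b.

α = 1/4

F_att = 1·(g−p) = 1·(4,9) = (4.0000,9.0000)
o1: d²=653 > ρ²=46 → inactive
o2: d²=202 > ρ²=46 → inactive
o3: d²=45 ≤ ρ²=46; F_rep = 24·(-3,6)/45² = (-0.0356,0.0711)
F = F_att + ΣF_rep = (3.9644,9.0711)
Δp = p'−p = (0.9911,2.2678); α = Δx/Fx = (223/225) / (892/225) = 1/4
check: Δy/Fy = (2041/900) / (2041/225) = 1/4 ✓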